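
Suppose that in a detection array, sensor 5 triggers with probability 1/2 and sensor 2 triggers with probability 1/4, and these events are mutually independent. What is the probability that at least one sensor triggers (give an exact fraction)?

P(none) = (1 − 1/2) × (1 − 1/4) = 1/2 × 3/4 = 3/8
P(at least one) = 1 − 3/8 = 5/8

5/8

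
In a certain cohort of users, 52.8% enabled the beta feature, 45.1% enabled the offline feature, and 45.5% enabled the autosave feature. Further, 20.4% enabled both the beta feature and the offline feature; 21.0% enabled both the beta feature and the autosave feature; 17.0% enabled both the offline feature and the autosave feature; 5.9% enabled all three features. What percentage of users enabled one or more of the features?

By inclusion–exclusion:
P(≥1) = 52.8 + 45.1 + 45.5 − 20.4 − 21.0 − 17.0 + 5.9 = 90.9%

90.9%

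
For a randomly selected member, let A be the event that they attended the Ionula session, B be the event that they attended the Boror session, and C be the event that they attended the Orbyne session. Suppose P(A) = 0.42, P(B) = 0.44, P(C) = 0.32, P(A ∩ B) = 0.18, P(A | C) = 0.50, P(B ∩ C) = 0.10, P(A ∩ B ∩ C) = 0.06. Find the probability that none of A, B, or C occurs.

P(A ∩ C) = P(C)·P(A|C) = 0.32 × 0.50 = 0.16
P(A ∪ B ∪ C) = 0.42 + 0.44 + 0.32 − 0.18 − 0.16 − 0.10 + 0.06 = 0.80
P(none) = 1 − 0.80 = 0.20

0.20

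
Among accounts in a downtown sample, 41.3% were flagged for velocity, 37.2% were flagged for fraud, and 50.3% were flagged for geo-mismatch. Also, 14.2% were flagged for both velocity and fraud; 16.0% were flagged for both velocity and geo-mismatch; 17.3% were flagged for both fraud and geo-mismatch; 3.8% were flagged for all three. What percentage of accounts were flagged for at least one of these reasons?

85.1%

Inclusion–exclusion gives
P(union) = 41.3 + 37.2 + 50.3 − 14.2 − 16.0 − 17.3 + 3.8 = 85.1%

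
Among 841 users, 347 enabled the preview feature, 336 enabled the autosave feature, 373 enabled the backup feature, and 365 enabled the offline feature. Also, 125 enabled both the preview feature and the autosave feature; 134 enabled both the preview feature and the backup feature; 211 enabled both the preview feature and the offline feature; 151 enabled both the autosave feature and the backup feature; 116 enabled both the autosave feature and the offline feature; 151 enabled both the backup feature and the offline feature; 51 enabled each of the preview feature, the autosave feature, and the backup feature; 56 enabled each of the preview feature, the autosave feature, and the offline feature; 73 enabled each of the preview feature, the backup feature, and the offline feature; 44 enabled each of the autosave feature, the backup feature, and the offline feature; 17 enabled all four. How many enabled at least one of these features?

740

Using inclusion–exclusion:
|union| = 347 + 336 + 373 + 365 − 125 − 134 − 211 − 151 − 116 − 151 + 51 + 56 + 73 + 44 − 17 = 740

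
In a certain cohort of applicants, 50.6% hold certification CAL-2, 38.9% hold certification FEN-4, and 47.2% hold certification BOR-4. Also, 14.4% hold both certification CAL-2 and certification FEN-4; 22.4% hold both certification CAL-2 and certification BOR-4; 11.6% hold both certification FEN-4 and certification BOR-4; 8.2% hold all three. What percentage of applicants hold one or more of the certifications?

96.5%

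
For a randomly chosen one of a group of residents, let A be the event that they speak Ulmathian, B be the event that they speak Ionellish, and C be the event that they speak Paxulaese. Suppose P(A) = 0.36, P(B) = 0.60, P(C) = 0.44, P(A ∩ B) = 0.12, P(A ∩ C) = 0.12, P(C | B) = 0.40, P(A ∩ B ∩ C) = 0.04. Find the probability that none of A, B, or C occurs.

P(B ∩ C) = P(B)·P(C|B) = 0.60 × 0.40 = 0.24
By inclusion-exclusion,
P(A ∪ B ∪ C) = 0.36 + 0.60 + 0.44 − 0.12 − 0.12 − 0.24 + 0.04 = 0.96
P(none) = 1 − 0.96 = 0.04

0.04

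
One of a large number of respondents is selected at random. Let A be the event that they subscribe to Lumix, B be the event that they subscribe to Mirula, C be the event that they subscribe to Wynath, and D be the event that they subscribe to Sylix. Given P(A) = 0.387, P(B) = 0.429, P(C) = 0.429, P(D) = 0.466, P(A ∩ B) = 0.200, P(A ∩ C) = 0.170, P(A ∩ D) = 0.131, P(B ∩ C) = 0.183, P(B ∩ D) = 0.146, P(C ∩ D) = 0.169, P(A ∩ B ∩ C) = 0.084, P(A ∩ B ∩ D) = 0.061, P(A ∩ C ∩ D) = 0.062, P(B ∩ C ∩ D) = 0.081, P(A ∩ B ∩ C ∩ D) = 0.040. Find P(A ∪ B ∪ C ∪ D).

0.960

Using inclusion–exclusion:
P(A ∪ B ∪ C ∪ D) = 0.387 + 0.429 + 0.429 + 0.466 − 0.200 − 0.170 − 0.131 − 0.183 − 0.146 − 0.169 + 0.084 + 0.061 + 0.062 + 0.081 − 0.040 = 0.960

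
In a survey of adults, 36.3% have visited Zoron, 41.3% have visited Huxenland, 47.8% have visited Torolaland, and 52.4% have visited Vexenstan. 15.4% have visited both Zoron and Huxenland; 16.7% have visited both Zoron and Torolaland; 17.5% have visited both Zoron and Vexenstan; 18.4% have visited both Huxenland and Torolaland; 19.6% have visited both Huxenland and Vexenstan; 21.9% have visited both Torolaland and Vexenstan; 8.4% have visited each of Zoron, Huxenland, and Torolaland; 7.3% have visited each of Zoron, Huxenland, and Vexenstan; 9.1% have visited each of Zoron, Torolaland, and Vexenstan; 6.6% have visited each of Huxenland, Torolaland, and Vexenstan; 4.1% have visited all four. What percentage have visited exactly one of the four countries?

36.6%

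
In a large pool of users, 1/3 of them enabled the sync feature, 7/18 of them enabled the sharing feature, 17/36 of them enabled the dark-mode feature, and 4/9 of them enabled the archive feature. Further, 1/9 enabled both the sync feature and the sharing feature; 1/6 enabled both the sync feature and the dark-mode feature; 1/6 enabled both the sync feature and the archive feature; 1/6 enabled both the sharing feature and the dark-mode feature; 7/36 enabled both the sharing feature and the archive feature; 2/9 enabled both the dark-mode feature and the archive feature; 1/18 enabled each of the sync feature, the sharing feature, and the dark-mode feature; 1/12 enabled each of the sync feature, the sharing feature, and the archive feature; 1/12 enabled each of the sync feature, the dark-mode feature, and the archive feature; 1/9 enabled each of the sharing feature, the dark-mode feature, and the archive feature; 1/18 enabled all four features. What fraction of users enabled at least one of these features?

8/9

P(≥1) = 1/3 + 7/18 + 17/36 + 4/9 − 1/9 − 1/6 − 1/6 − 1/6 − 7/36 − 2/9 + 1/18 + 1/12 + 1/12 + 1/9 − 1/18 = 8/9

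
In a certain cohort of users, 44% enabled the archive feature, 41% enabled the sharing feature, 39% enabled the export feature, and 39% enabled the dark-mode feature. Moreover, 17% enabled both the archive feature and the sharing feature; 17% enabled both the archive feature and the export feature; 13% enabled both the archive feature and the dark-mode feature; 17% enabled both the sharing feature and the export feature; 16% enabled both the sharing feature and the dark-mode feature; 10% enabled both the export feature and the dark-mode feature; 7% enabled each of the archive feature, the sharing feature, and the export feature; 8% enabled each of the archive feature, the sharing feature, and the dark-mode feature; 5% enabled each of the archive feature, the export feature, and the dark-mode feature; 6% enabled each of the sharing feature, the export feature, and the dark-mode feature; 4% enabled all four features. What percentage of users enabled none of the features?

Inclusion–exclusion gives
P(union) = 44 + 41 + 39 + 39 − 17 − 17 − 13 − 17 − 16 − 10 + 7 + 8 + 5 + 6 − 4 = 95%
P(none) = 100% − 95% = 5%

5%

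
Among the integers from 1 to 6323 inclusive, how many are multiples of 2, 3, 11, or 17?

Apply inclusion-exclusion:
floor(6323/2) + floor(6323/3) + floor(6323/11) + floor(6323/17) − floor(6323/6) − floor(6323/22) − floor(6323/34) − floor(6323/33) − floor(6323/51) − floor(6323/187) + floor(6323/66) + floor(6323/102) + floor(6323/374) + floor(6323/561) − floor(6323/1122) = 3161 + 2107 + 574 + 371 − 1053 − 287 − 185 − 191 − 123 − 33 + 95 + 61 + 16 + 11 − 5 = 4519

4519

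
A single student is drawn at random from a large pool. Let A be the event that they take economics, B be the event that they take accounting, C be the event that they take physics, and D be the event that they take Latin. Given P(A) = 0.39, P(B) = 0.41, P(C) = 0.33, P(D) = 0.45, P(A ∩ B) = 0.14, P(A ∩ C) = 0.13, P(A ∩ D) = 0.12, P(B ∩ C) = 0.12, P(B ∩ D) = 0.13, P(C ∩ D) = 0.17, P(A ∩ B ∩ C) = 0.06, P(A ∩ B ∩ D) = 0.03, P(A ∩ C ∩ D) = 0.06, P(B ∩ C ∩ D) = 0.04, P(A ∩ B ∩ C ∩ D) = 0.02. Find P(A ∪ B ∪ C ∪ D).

0.94

Inclusion–exclusion gives
P(A ∪ B ∪ C ∪ D) = 0.39 + 0.41 + 0.33 + 0.45 − 0.14 − 0.13 − 0.12 − 0.12 − 0.13 − 0.17 + 0.06 + 0.03 + 0.06 + 0.04 − 0.02 = 0.94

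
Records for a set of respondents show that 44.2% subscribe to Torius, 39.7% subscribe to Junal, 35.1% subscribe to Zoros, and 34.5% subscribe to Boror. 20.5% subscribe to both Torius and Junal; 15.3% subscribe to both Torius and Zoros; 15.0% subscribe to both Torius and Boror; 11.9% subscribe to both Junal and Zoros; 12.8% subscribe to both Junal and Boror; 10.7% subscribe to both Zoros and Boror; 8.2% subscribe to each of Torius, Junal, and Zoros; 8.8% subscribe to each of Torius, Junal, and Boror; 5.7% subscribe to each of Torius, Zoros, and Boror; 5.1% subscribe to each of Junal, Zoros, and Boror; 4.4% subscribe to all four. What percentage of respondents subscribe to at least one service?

Apply inclusion-exclusion:
P(≥1) = 44.2 + 39.7 + 35.1 + 34.5 − 20.5 − 15.3 − 15.0 − 11.9 − 12.8 − 10.7 + 8.2 + 8.8 + 5.7 + 5.1 − 4.4 = 90.7%

90.7%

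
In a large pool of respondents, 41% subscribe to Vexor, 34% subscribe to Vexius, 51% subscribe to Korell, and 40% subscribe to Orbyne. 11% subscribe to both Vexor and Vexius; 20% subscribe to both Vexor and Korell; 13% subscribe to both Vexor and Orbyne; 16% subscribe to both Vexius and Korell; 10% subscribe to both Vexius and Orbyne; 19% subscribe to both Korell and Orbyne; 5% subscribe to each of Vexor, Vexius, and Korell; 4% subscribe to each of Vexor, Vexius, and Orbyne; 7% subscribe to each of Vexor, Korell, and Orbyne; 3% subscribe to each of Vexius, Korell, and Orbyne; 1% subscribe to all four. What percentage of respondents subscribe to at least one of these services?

95%

P(union) = 41 + 34 + 51 + 40 − 11 − 20 − 13 − 16 − 10 − 19 + 5 + 4 + 7 + 3 − 1 = 95%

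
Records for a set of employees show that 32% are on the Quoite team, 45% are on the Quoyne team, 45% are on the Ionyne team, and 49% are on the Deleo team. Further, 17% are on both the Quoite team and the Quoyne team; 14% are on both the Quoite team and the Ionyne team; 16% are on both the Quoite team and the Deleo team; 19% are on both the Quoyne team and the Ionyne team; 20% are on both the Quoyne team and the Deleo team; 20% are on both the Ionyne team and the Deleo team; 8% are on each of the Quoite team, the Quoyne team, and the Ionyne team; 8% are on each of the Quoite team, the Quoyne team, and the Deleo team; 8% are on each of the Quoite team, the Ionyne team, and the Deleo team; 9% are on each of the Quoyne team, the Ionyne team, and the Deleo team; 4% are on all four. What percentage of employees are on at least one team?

Using inclusion–exclusion:
P(≥1) = 32 + 45 + 45 + 49 − 17 − 14 − 16 − 19 − 20 − 20 + 8 + 8 + 8 + 9 − 4 = 94%

94%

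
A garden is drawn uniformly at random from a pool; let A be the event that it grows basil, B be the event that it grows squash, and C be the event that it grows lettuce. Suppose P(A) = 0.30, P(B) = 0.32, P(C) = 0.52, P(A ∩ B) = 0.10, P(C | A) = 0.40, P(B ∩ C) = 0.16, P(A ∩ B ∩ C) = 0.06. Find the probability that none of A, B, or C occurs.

0.18

P(A ∩ C) = P(A)·P(C|A) = 0.30 × 0.40 = 0.12
By inclusion-exclusion,
P(A ∪ B ∪ C) = 0.30 + 0.32 + 0.52 − 0.10 − 0.12 − 0.16 + 0.06 = 0.82
P(none) = 1 − 0.82 = 0.18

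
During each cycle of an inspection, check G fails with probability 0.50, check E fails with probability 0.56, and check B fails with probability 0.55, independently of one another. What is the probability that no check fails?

P(none) = (1 − 0.50) × (1 − 0.56) × (1 − 0.55) = 0.50 × 0.44 × 0.45 = 0.099

0.099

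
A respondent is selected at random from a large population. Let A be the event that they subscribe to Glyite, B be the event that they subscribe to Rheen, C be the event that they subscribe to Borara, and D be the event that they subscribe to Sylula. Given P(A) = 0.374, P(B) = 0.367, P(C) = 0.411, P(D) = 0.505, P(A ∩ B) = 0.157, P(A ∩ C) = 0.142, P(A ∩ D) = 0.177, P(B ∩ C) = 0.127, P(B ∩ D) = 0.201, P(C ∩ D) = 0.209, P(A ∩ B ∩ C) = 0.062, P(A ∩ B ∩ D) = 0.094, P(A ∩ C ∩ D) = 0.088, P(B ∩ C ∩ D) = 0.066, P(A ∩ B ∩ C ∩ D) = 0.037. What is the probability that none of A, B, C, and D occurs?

P(A ∪ B ∪ C ∪ D) = 0.374 + 0.367 + 0.411 + 0.505 − 0.157 − 0.142 − 0.177 − 0.127 − 0.201 − 0.209 + 0.062 + 0.094 + 0.088 + 0.066 − 0.037 = 0.917
P(none) = 1 − 0.917 = 0.083

0.083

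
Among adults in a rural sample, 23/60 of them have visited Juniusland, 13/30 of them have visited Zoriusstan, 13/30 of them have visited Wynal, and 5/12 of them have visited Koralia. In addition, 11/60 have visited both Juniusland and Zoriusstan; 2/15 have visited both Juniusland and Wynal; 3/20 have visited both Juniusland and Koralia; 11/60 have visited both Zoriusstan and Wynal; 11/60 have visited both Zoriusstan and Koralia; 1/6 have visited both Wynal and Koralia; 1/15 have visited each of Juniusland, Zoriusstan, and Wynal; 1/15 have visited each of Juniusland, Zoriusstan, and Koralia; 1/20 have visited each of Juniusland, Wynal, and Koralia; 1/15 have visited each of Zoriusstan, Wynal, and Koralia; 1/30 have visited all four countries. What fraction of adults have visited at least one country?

By inclusion–exclusion:
P(union) = 23/60 + 13/30 + 13/30 + 5/12 − 11/60 − 2/15 − 3/20 − 11/60 − 11/60 − 1/6 + 1/15 + 1/15 + 1/20 + 1/15 − 1/30 = 53/60

53/60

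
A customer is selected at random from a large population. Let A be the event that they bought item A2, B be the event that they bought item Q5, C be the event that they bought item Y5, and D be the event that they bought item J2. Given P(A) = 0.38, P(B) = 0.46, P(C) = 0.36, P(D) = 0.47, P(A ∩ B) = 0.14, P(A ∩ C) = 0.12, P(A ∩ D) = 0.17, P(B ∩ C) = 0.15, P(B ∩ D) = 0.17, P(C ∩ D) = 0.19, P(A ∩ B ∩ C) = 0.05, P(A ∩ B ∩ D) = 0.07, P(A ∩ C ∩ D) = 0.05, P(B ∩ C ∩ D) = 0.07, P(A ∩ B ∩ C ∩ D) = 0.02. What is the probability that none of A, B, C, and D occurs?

0.05

P(A ∪ B ∪ C ∪ D) = 0.38 + 0.46 + 0.36 + 0.47 − 0.14 − 0.12 − 0.17 − 0.15 − 0.17 − 0.19 + 0.05 + 0.07 + 0.05 + 0.07 − 0.02 = 0.95
P(none) = 1 − 0.95 = 0.05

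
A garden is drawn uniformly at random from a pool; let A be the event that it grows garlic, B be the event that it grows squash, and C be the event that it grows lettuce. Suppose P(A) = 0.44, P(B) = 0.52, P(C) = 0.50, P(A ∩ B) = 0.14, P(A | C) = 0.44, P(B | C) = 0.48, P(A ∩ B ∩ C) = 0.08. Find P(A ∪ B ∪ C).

P(A ∩ C) = P(C)·P(A|C) = 0.50 × 0.44 = 0.22
P(B ∩ C) = P(C)·P(B|C) = 0.50 × 0.48 = 0.24
Apply inclusion-exclusion:
P(A ∪ B ∪ C) = 0.44 + 0.52 + 0.50 − 0.14 − 0.22 − 0.24 + 0.08 = 0.94

0.94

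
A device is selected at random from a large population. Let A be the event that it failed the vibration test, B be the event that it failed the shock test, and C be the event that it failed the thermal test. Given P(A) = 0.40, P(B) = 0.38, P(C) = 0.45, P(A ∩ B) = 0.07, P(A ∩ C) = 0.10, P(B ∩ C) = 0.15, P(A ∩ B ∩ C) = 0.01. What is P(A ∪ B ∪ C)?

P(A ∪ B ∪ C) = 0.40 + 0.38 + 0.45 − 0.07 − 0.10 − 0.15 + 0.01 = 0.92

0.92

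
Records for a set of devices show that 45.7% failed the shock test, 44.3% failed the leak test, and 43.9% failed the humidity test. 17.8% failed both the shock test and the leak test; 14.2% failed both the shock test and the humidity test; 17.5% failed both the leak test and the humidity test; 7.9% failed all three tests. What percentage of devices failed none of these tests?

Using inclusion–exclusion:
P(≥1) = 45.7 + 44.3 + 43.9 − 17.8 − 14.2 − 17.5 + 7.9 = 92.3%
P(none) = 100% − 92.3% = 7.7%

7.7%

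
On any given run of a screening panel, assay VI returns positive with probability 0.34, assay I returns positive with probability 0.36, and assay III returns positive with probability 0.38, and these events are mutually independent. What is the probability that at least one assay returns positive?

P(none) = (1 − 0.34) × (1 − 0.36) × (1 − 0.38) = 0.66 × 0.64 × 0.62 = 0.261888
P(at least one) = 1 − 0.261888 = 0.738112

0.738112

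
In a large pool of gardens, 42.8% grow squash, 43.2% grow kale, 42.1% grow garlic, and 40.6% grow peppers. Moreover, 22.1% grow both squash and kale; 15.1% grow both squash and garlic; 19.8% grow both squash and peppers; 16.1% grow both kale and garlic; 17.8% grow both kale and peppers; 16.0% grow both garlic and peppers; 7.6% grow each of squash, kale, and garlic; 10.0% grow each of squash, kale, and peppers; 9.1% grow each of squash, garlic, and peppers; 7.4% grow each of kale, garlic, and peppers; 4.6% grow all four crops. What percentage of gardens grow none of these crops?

By inclusion-exclusion,
P(union) = 42.8 + 43.2 + 42.1 + 40.6 − 22.1 − 15.1 − 19.8 − 16.1 − 17.8 − 16.0 + 7.6 + 10.0 + 9.1 + 7.4 − 4.6 = 91.3%
P(none) = 100% − 91.3% = 8.7%

8.7%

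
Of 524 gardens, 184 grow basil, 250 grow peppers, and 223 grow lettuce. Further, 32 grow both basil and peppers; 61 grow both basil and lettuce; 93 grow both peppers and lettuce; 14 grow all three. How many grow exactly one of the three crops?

327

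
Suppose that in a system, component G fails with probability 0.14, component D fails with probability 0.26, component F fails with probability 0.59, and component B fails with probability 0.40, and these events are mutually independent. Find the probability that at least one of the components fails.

0.8434456

P(none) = (1 − 0.14) × (1 − 0.26) × (1 − 0.59) × (1 − 0.40) = 0.86 × 0.74 × 0.41 × 0.60 = 0.1565544
P(at least one) = 1 − 0.1565544 = 0.8434456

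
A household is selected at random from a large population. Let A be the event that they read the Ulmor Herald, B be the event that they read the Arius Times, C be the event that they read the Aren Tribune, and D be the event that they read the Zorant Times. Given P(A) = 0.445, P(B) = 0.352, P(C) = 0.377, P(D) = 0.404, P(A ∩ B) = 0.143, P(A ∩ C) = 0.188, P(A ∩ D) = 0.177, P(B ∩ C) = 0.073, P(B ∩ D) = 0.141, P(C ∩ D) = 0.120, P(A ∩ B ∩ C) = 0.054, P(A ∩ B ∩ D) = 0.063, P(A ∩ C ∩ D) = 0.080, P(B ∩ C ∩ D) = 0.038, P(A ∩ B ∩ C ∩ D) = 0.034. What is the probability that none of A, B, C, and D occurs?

P(A ∪ B ∪ C ∪ D) = 0.445 + 0.352 + 0.377 + 0.404 − 0.143 − 0.188 − 0.177 − 0.073 − 0.141 − 0.120 + 0.054 + 0.063 + 0.080 + 0.038 − 0.034 = 0.937
P(none) = 1 − 0.937 = 0.063

0.063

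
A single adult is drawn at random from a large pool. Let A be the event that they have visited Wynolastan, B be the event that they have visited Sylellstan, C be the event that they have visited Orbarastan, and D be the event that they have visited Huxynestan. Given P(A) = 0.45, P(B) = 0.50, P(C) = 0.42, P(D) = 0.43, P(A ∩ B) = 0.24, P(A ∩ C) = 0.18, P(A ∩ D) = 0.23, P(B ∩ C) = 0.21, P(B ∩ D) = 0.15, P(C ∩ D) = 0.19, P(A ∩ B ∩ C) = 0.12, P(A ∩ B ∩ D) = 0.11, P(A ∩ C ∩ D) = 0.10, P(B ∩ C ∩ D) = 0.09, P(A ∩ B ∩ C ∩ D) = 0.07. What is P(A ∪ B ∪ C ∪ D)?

0.95

By inclusion–exclusion:
P(A ∪ B ∪ C ∪ D) = 0.45 + 0.50 + 0.42 + 0.43 − 0.24 − 0.18 − 0.23 − 0.21 − 0.15 − 0.19 + 0.12 + 0.11 + 0.10 + 0.09 − 0.07 = 0.95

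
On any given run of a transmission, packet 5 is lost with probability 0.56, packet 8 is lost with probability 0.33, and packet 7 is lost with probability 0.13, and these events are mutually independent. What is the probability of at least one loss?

P(none) = (1 − 0.56) × (1 − 0.33) × (1 − 0.13) = 0.44 × 0.67 × 0.87 = 0.256476
P(at least one) = 1 − 0.256476 = 0.743524

0.743524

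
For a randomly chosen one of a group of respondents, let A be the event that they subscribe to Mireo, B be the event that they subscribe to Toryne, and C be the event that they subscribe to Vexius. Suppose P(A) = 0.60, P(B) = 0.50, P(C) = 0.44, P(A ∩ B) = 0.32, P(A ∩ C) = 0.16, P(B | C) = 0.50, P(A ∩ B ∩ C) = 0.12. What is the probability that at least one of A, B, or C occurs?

0.96

P(B ∩ C) = P(C)·P(B|C) = 0.44 × 0.50 = 0.22
P(A ∪ B ∪ C) = 0.60 + 0.50 + 0.44 − 0.32 − 0.16 − 0.22 + 0.12 = 0.96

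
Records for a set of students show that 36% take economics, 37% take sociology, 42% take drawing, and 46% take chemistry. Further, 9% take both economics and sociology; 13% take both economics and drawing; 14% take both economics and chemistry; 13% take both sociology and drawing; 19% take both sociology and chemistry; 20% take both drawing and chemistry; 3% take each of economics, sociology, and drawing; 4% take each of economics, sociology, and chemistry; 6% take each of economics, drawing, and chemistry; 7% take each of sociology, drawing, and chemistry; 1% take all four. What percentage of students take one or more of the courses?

92%

By inclusion-exclusion,
P(at least one) = 36 + 37 + 42 + 46 − 9 − 13 − 14 − 13 − 19 − 20 + 3 + 4 + 6 + 7 − 1 = 92%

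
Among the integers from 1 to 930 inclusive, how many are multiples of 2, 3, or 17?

638

Apply inclusion-exclusion:
⌊930/2⌋ + ⌊930/3⌋ + ⌊930/17⌋ − ⌊930/6⌋ − ⌊930/34⌋ − ⌊930/51⌋ + ⌊930/102⌋ = 465 + 310 + 54 − 155 − 27 − 18 + 9 = 638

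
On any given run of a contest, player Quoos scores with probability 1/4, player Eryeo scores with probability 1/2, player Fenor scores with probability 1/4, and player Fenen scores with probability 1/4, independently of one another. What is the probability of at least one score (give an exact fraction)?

P(none) = (1 − 1/4) × (1 − 1/2) × (1 − 1/4) × (1 − 1/4) = 3/4 × 1/2 × 3/4 × 3/4 = 27/128
P(at least one) = 1 − 27/128 = 101/128

101/128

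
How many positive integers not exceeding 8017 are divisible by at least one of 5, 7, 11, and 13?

3402

Apply inclusion-exclusion:
floor(8017/5) + floor(8017/7) + floor(8017/11) + floor(8017/13) − floor(8017/35) − floor(8017/55) − floor(8017/65) − floor(8017/77) − floor(8017/91) − floor(8017/143) + floor(8017/385) + floor(8017/455) + floor(8017/715) + floor(8017/1001) − floor(8017/5005) = 1603 + 1145 + 728 + 616 − 229 − 145 − 123 − 104 − 88 − 56 + 20 + 17 + 11 + 8 − 1 = 3402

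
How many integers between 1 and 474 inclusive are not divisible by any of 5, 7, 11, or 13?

Using inclusion–exclusion:
floor(474/5) + floor(474/7) + floor(474/11) + floor(474/13) − floor(474/35) − floor(474/55) − floor(474/65) − floor(474/77) − floor(474/91) − floor(474/143) + floor(474/385) + floor(474/455) + floor(474/715) + floor(474/1001) − floor(474/5005) = 94 + 67 + 43 + 36 − 13 − 8 − 7 − 6 − 5 − 3 + 1 + 1 + 0 + 0 − 0 = 200
474 − 200 = 274

274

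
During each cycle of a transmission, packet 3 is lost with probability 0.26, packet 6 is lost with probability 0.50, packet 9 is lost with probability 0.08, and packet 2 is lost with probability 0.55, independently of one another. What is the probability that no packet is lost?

0.15318

P(none) = (1 − 0.26) × (1 − 0.50) × (1 − 0.08) × (1 − 0.55) = 0.74 × 0.50 × 0.92 × 0.45 = 0.15318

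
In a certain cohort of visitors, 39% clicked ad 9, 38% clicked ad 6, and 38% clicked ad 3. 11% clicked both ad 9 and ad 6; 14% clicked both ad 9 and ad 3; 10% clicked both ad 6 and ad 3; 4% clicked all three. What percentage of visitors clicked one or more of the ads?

84%

Using inclusion–exclusion:
P(≥1) = 39 + 38 + 38 − 11 − 14 − 10 + 4 = 84%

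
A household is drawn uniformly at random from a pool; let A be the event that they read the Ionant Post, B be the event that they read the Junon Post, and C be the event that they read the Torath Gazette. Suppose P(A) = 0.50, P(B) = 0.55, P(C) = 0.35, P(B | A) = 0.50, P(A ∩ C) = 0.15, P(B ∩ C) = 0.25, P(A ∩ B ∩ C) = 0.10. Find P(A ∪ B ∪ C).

0.85

P(A ∩ B) = P(A)·P(B|A) = 0.50 × 0.50 = 0.25
P(A ∪ B ∪ C) = 0.50 + 0.55 + 0.35 − 0.25 − 0.15 − 0.25 + 0.10 = 0.85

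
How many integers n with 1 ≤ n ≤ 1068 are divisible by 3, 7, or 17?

494

⌊1068/3⌋ + ⌊1068/7⌋ + ⌊1068/17⌋ − ⌊1068/21⌋ − ⌊1068/51⌋ − ⌊1068/119⌋ + ⌊1068/357⌋ = 356 + 152 + 62 − 50 − 20 − 8 + 2 = 494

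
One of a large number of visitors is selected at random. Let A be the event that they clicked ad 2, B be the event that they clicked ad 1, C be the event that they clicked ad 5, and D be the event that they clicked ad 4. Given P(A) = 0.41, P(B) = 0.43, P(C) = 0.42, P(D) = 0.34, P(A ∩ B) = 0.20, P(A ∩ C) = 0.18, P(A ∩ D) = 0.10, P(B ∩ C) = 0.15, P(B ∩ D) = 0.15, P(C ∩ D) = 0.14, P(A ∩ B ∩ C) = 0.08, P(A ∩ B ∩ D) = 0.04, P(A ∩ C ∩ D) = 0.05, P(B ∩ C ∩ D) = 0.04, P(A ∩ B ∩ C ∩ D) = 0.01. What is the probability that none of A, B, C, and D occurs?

By inclusion-exclusion,
P(A ∪ B ∪ C ∪ D) = 0.41 + 0.43 + 0.42 + 0.34 − 0.20 − 0.18 − 0.10 − 0.15 − 0.15 − 0.14 + 0.08 + 0.04 + 0.05 + 0.04 − 0.01 = 0.88
P(none) = 1 − 0.88 = 0.12

0.12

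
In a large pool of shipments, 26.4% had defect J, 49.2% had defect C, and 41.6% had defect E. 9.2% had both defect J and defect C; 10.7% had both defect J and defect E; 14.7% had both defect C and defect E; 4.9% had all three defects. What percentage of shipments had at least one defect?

87.5%

P(union) = 26.4 + 49.2 + 41.6 − 9.2 − 10.7 − 14.7 + 4.9 = 87.5%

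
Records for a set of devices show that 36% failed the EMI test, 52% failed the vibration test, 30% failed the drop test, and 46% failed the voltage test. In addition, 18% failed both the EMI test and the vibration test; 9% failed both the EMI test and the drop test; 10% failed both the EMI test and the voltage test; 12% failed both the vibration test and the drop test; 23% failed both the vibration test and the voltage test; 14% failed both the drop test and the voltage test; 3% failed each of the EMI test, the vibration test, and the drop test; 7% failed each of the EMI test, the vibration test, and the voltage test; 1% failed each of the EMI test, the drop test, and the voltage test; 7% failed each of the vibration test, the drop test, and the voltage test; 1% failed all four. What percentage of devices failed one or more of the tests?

95%

Using inclusion–exclusion:
P(at least one) = 36 + 52 + 30 + 46 − 18 − 9 − 10 − 12 − 23 − 14 + 3 + 7 + 1 + 7 − 1 = 95%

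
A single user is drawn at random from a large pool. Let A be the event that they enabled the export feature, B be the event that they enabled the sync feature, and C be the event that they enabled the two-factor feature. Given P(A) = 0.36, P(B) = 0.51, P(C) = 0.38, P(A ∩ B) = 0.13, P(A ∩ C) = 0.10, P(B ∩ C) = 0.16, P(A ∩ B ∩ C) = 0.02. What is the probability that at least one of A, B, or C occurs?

0.88

Apply inclusion-exclusion:
P(A ∪ B ∪ C) = 0.36 + 0.51 + 0.38 − 0.13 − 0.10 − 0.16 + 0.02 = 0.88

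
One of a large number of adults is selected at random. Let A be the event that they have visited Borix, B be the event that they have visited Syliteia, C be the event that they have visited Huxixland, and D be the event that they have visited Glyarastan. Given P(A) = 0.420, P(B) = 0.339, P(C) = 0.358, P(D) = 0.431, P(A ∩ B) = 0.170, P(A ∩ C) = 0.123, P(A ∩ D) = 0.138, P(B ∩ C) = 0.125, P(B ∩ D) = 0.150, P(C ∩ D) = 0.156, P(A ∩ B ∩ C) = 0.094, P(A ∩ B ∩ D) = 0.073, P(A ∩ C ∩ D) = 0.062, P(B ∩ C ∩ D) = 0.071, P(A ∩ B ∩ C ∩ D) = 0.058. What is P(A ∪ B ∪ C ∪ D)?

Using inclusion–exclusion:
P(A ∪ B ∪ C ∪ D) = 0.420 + 0.339 + 0.358 + 0.431 − 0.170 − 0.123 − 0.138 − 0.125 − 0.150 − 0.156 + 0.094 + 0.073 + 0.062 + 0.071 − 0.058 = 0.928

0.928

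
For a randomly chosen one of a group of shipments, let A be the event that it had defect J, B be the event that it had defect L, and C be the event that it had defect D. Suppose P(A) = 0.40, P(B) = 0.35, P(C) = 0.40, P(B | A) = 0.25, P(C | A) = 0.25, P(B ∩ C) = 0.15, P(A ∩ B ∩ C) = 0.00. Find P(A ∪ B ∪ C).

0.80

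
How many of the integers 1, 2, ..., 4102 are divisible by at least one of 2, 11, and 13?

2381

Using inclusion–exclusion:
floor(4102/2) + floor(4102/11) + floor(4102/13) − floor(4102/22) − floor(4102/26) − floor(4102/143) + floor(4102/286) = 2051 + 372 + 315 − 186 − 157 − 28 + 14 = 2381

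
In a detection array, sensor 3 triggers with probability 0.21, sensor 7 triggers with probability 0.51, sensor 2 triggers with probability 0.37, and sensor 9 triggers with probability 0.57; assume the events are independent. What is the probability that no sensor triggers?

Independence gives P(none) = ∏(1 − pᵢ).
P(none) = (1 − 0.21) × (1 − 0.51) × (1 − 0.37) × (1 − 0.57) = 0.79 × 0.49 × 0.63 × 0.43 = 0.10486539

0.10486539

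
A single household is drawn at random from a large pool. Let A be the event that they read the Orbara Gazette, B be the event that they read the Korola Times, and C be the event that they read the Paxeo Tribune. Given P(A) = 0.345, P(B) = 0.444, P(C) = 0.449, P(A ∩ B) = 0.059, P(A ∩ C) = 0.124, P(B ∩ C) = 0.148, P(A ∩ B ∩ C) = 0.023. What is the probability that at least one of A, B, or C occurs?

0.930

Apply inclusion-exclusion:
P(A ∪ B ∪ C) = 0.345 + 0.444 + 0.449 − 0.059 − 0.124 − 0.148 + 0.023 = 0.930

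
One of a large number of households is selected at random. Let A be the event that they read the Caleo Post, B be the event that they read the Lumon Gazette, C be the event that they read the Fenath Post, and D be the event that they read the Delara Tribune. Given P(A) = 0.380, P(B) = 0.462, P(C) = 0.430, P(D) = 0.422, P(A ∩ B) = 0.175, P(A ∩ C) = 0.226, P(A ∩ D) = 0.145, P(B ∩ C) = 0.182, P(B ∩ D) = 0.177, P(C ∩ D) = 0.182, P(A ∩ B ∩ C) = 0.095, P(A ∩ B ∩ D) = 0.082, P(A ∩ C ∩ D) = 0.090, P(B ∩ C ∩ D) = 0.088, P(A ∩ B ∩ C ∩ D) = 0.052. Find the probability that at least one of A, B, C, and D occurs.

By inclusion–exclusion:
P(A ∪ B ∪ C ∪ D) = 0.380 + 0.462 + 0.430 + 0.422 − 0.175 − 0.226 − 0.145 − 0.182 − 0.177 − 0.182 + 0.095 + 0.082 + 0.090 + 0.088 − 0.052 = 0.910

0.910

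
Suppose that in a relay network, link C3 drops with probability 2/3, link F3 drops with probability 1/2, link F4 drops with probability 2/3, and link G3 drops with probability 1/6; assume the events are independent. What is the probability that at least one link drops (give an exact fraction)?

Independence gives P(none) = ∏(1 − pᵢ).
P(none) = (1 − 2/3) × (1 − 1/2) × (1 − 2/3) × (1 − 1/6) = 1/3 × 1/2 × 1/3 × 5/6 = 5/108
P(at least one) = 1 − 5/108 = 103/108

103/108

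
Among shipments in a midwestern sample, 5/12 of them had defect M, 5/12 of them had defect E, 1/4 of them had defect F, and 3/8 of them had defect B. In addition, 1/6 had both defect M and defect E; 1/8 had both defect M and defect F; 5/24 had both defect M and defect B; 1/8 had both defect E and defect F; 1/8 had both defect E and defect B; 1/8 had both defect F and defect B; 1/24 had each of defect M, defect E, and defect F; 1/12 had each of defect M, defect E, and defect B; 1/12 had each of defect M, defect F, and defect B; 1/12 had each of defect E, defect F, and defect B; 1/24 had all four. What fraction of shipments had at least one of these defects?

5/6

Inclusion–exclusion gives
P(at least one) = 5/12 + 5/12 + 1/4 + 3/8 − 1/6 − 1/8 − 5/24 − 1/8 − 1/8 − 1/8 + 1/24 + 1/12 + 1/12 + 1/12 − 1/24 = 5/6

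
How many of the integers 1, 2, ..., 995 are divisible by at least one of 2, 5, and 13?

627

Apply inclusion-exclusion:
497 + 199 + 76 − 99 − 38 − 15 + 7 = 627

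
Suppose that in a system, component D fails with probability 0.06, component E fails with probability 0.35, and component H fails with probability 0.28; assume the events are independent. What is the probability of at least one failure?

P(none) = (1 − 0.06) × (1 − 0.35) × (1 − 0.28) = 0.94 × 0.65 × 0.72 = 0.43992
P(at least one) = 1 − 0.43992 = 0.56008

0.56008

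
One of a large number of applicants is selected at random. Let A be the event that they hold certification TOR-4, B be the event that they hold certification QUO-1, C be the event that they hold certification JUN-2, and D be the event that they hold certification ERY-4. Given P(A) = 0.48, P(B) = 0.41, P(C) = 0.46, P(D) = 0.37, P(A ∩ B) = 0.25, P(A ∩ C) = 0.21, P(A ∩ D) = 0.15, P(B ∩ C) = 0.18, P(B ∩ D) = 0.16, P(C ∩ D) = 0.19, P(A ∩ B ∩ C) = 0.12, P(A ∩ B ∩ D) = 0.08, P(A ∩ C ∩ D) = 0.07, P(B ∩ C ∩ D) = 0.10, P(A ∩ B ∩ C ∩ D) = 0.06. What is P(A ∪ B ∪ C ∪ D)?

Inclusion–exclusion gives
P(A ∪ B ∪ C ∪ D) = 0.48 + 0.41 + 0.46 + 0.37 − 0.25 − 0.21 − 0.15 − 0.18 − 0.16 − 0.19 + 0.12 + 0.08 + 0.07 + 0.10 − 0.06 = 0.89

0.89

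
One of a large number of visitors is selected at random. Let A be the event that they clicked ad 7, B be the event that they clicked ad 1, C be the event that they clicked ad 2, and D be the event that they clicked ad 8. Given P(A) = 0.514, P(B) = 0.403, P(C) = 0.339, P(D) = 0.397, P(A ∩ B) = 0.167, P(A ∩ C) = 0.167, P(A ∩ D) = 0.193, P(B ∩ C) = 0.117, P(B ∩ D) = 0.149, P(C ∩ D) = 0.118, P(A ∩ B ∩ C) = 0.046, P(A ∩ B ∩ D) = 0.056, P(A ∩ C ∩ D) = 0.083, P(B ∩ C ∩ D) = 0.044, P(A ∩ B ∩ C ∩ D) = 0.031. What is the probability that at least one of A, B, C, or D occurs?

0.940

P(A ∪ B ∪ C ∪ D) = 0.514 + 0.403 + 0.339 + 0.397 − 0.167 − 0.167 − 0.193 − 0.117 − 0.149 − 0.118 + 0.046 + 0.056 + 0.083 + 0.044 − 0.031 = 0.940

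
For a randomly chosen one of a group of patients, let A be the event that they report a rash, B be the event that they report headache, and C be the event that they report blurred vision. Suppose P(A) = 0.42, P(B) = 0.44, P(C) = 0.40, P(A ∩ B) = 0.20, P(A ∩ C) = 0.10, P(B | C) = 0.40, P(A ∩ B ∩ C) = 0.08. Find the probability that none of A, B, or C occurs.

P(B ∩ C) = P(C)·P(B|C) = 0.40 × 0.40 = 0.16
P(A ∪ B ∪ C) = 0.42 + 0.44 + 0.40 − 0.20 − 0.10 − 0.16 + 0.08 = 0.88
P(none) = 1 − 0.88 = 0.12

0.12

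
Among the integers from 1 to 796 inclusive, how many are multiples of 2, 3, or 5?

584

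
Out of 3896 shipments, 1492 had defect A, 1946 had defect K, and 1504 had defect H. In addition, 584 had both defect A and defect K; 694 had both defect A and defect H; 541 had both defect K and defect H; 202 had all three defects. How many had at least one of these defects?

3325

Inclusion–exclusion gives
|at least one| = 1492 + 1946 + 1504 − 584 − 694 − 541 + 202 = 3325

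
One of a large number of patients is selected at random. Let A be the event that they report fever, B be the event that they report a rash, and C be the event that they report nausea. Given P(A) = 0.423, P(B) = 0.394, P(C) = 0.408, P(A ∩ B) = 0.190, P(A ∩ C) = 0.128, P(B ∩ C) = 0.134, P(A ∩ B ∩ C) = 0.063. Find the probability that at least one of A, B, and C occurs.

0.836

Inclusion–exclusion gives
P(A ∪ B ∪ C) = 0.423 + 0.394 + 0.408 − 0.190 − 0.128 − 0.134 + 0.063 = 0.836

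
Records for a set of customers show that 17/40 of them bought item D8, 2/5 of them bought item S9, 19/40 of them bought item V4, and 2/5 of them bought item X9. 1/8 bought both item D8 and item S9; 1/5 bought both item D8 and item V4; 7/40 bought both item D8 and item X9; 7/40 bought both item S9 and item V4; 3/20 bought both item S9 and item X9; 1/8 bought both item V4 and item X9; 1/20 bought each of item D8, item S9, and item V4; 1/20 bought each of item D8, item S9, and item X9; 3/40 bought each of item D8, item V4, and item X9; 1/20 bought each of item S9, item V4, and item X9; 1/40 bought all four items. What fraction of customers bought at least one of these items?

19/20

P(union) = 17/40 + 2/5 + 19/40 + 2/5 − 1/8 − 1/5 − 7/40 − 7/40 − 3/20 − 1/8 + 1/20 + 1/20 + 3/40 + 1/20 − 1/40 = 19/20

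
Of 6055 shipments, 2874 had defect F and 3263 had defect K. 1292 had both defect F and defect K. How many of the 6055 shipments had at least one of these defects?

4845

Using inclusion–exclusion:
|at least one| = 2874 + 3263 − 1292 = 4845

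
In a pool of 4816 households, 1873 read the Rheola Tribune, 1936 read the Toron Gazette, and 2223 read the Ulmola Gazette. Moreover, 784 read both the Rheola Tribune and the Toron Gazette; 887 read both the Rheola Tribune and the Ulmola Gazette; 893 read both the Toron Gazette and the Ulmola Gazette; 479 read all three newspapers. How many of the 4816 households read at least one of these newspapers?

3947

|union| = 1873 + 1936 + 2223 − 784 − 887 − 893 + 479 = 3947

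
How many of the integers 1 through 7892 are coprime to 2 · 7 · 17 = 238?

Inclusion–exclusion gives
floor(7892/2) + floor(7892/7) + floor(7892/17) − floor(7892/14) − floor(7892/34) − floor(7892/119) + floor(7892/238) = 3946 + 1127 + 464 − 563 − 232 − 66 + 33 = 4709
7892 − 4709 = 3183

3183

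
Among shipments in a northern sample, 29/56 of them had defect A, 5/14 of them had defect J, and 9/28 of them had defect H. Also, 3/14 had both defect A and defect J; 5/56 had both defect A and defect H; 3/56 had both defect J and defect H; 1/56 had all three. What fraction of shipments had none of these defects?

1/7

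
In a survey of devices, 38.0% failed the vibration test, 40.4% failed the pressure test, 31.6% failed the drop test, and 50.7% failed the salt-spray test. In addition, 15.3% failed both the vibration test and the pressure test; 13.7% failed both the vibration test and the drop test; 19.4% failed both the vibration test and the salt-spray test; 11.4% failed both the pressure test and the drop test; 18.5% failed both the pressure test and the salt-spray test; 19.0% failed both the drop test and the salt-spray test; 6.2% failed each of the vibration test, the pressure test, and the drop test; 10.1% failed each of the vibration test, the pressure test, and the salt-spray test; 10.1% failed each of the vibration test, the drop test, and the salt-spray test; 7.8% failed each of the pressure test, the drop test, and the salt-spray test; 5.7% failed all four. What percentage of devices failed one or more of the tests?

Apply inclusion-exclusion:
P(union) = 38.0 + 40.4 + 31.6 + 50.7 − 15.3 − 13.7 − 19.4 − 11.4 − 18.5 − 19.0 + 6.2 + 10.1 + 10.1 + 7.8 − 5.7 = 91.9%

91.9%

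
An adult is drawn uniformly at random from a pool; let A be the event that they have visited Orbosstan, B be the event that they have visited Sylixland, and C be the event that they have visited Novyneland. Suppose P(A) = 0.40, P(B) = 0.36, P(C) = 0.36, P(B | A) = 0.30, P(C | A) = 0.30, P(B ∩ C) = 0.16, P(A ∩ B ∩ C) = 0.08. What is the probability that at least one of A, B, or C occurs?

0.80

P(A ∩ B) = P(A)·P(B|A) = 0.40 × 0.30 = 0.12
P(A ∩ C) = P(A)·P(C|A) = 0.40 × 0.30 = 0.12
P(A ∪ B ∪ C) = 0.40 + 0.36 + 0.36 − 0.12 − 0.12 − 0.16 + 0.08 = 0.80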